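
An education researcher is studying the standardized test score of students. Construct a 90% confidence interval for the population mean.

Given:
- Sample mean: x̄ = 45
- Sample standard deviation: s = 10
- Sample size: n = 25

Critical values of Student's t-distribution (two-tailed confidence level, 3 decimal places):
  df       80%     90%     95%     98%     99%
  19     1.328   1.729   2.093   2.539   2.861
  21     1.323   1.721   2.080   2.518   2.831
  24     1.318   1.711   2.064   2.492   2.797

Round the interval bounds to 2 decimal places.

The population standard deviation σ is unknown (only the sample standard deviation s is given), so use a t-interval with df = n - 1 = 25 - 1 = 24.

For 90% confidence with df = 24, t* = 1.711 (from t-table)

Standard error: SE = s/√n = 10/√25 = 2.000000

Margin of error: E = t* × SE = 1.711 × 2.000000 = 3.4220

T-interval: x̄ ± E = 45 ± 3.4220 = (41.5780, 48.4220)

Rounded to 2 decimal places:

(41.58, 48.42)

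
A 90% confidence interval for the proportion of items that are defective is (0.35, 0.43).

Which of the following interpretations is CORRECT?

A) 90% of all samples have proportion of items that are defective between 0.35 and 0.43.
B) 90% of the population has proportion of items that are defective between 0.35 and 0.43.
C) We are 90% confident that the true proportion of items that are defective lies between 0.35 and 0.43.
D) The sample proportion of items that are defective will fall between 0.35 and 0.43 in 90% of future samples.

A confidence interval represents our confidence in the procedure, not a probability statement about the parameter.

Key concept: If we repeated this sampling process many times and computed a 90% CI each time, about 90% of those intervals would contain the true population parameter.

For this specific interval (0.35, 0.43):
- Midpoint (point estimate): 0.39
- Margin of error: 0.04

The correct interpretation is the one stating confidence that the true parameter lies in the interval — option C.

C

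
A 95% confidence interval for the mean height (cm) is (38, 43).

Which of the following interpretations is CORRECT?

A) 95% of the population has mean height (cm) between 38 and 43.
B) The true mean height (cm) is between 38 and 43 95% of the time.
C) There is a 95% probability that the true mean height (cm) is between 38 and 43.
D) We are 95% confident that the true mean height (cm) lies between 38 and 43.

A confidence interval represents our confidence in the procedure, not a probability statement about the parameter.

Key concept: If we repeated this sampling process many times and computed a 95% CI each time, about 95% of those intervals would contain the true population parameter.

For this specific interval (38, 43):
- Midpoint (point estimate): 40.5
- Margin of error: 2.5

The correct interpretation is the one stating confidence that the true parameter lies in the interval — option D.

D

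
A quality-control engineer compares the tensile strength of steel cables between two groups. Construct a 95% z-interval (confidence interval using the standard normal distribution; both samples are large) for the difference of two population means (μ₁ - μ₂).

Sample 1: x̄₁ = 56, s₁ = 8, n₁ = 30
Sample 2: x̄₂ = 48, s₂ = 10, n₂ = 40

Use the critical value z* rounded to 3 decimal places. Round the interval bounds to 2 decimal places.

Both samples are large (n₁ = 30 ≥ 30, n₂ = 40 ≥ 30), so a z-interval for the difference of means applies.

Point estimate: x̄₁ - x̄₂ = 56 - 48 = 8

Standard error: SE = √(s₁²/n₁ + s₂²/n₂)
= √(8²/30 + 10²/40)
= √(2.133333 + 2.500000)
= 2.152518

For 95% confidence, z* = 1.96 (from standard normal table)
Margin of error: E = z* × SE = 1.96 × 2.152518 = 4.2189

Z-interval: (x̄₁ - x̄₂) ± E = 8 ± 4.2189 = (3.7811, 12.2189)

Rounded to 2 decimal places:

(3.78, 12.22)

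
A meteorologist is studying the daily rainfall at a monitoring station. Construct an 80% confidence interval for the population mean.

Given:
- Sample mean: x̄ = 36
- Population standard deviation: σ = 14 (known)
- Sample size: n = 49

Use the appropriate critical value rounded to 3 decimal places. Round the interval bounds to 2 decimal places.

The population standard deviation σ is known, so use a z-interval (standard normal critical value).

For 80% confidence, z* = 1.282 (from standard normal table)

Standard error: SE = σ/√n = 14/√49 = 2.000000

Margin of error: E = z* × SE = 1.282 × 2.000000 = 2.5640

Z-interval: x̄ ± E = 36 ± 2.5640 = (33.4360, 38.5640)

Rounded to 2 decimal places:

(33.44, 38.56)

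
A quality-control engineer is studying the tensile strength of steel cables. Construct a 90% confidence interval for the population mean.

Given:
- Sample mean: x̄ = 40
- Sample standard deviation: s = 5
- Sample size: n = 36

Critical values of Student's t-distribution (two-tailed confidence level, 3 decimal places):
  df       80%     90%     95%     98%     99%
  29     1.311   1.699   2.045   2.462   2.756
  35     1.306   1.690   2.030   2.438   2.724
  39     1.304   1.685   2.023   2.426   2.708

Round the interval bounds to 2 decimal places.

The population standard deviation σ is unknown (only the sample standard deviation s is given), so use a t-interval with df = n - 1 = 36 - 1 = 35.

For 90% confidence with df = 35, t* = 1.690 (from t-table)

Standard error: SE = s/√n = 5/√36 = 0.833333

Margin of error: E = t* × SE = 1.690 × 0.833333 = 1.4083

T-interval: x̄ ± E = 40 ± 1.4083 = (38.5917, 41.4083)

Rounded to 2 decimal places:

(38.59, 41.41)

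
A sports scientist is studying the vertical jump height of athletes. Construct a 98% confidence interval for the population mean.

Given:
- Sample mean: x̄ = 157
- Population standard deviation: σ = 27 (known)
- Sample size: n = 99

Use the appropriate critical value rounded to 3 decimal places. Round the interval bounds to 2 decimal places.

The population standard deviation σ is known, so use a z-interval (standard normal critical value).

For 98% confidence, z* = 2.326 (from standard normal table)

Standard error: SE = σ/√n = 27/√99 = 2.713602

Margin of error: E = z* × SE = 2.326 × 2.713602 = 6.3118

Z-interval: x̄ ± E = 157 ± 6.3118 = (150.6882, 163.3118)

Rounded to 2 decimal places:

(150.69, 163.31)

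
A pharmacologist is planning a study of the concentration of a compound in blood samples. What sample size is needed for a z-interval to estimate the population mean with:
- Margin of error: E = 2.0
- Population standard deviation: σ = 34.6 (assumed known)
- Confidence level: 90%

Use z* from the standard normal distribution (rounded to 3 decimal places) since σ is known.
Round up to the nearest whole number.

Using z* since population σ is known (z-interval formula).

For 90% confidence, z* = 1.645 (from standard normal table)

Sample size formula for z-interval: n = (z*σ/E)²

n = (1.645 × 34.6 / 2.0)²
  = (28.458500)²
  = 809.8862

Round up to the nearest whole number: n = 810

810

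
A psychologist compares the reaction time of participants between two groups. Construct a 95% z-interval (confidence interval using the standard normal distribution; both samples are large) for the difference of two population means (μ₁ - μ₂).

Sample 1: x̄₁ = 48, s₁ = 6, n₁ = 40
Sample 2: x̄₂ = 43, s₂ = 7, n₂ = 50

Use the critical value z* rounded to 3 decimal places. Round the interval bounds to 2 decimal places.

Both samples are large (n₁ = 40 ≥ 30, n₂ = 50 ≥ 30), so a z-interval for the difference of means applies.

Point estimate: x̄₁ - x̄₂ = 48 - 43 = 5

Standard error: SE = √(s₁²/n₁ + s₂²/n₂)
= √(6²/40 + 7²/50)
= √(0.900000 + 0.980000)
= 1.371131

For 95% confidence, z* = 1.96 (from standard normal table)
Margin of error: E = z* × SE = 1.96 × 1.371131 = 2.6874

Z-interval: (x̄₁ - x̄₂) ± E = 5 ± 2.6874 = (2.3126, 7.6874)

Rounded to 2 decimal places:

(2.31, 7.69)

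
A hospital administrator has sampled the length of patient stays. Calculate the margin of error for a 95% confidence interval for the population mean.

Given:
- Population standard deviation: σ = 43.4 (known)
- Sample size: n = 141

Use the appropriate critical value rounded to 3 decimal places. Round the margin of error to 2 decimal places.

The population standard deviation σ is known, so use the z-interval margin of error formula.

For 95% confidence, z* = 1.96 (from standard normal table)

Margin of error formula for z-interval: E = z* × σ/√n

E = 1.96 × 43.4/√141
  = 1.96 × 3.654939
  = 7.1637

Rounded to 2 decimal places:

7.16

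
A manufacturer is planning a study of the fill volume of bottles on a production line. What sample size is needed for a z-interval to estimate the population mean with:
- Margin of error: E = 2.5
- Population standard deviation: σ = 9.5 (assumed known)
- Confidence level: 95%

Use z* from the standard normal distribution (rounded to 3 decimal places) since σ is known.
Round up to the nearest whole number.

Using z* since population σ is known (z-interval formula).

For 95% confidence, z* = 1.96 (from standard normal table)

Sample size formula for z-interval: n = (z*σ/E)²

n = (1.96 × 9.5 / 2.5)²
  = (7.448000)²
  = 55.4727

Round up to the nearest whole number: n = 56

56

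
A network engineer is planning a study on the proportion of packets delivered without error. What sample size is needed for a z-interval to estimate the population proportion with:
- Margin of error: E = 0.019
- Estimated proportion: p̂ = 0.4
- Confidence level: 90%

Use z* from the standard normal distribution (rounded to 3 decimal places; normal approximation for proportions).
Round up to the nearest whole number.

Using z* for proportion z-interval (normal approximation).

For 90% confidence, z* = 1.645 (from standard normal table)

Sample size formula for proportion z-interval: n = z*²p̂(1-p̂)/E²

n = 1.645² × 0.4 × 0.6 / 0.019²
  = 2.706025 × 0.24 / 0.000361
  = 1799.0194

Round up to the nearest whole number: n = 1800

1800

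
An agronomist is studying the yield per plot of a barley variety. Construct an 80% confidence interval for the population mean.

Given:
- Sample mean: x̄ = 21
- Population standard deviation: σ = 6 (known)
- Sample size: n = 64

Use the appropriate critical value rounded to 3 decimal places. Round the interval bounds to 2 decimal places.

The population standard deviation σ is known, so use a z-interval (standard normal critical value).

For 80% confidence, z* = 1.282 (from standard normal table)

Standard error: SE = σ/√n = 6/√64 = 0.750000

Margin of error: E = z* × SE = 1.282 × 0.750000 = 0.9615

Z-interval: x̄ ± E = 21 ± 0.9615 = (20.0385, 21.9615)

Rounded to 2 decimal places:

(20.04, 21.96)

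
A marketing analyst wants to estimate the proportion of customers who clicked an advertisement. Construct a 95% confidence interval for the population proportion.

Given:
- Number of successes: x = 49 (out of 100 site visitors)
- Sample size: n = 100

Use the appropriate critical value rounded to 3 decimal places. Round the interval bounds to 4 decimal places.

Sample proportion: p̂ = 49/100 = 0.490000

Check conditions for normal approximation:
  np̂ = 49 ≥ 10 ✓
  n(1-p̂) = 51 ≥ 10 ✓

The sample is large enough, so use a z-interval (normal approximation) for the proportion.

For 95% confidence, z* = 1.96 (from standard normal table)

Standard error: SE = √(p̂(1-p̂)/n) = √(0.490000×0.510000/100) = 0.04999000

Margin of error: E = z* × SE = 1.96 × 0.04999000 = 0.097980

Z-interval: p̂ ± E = 0.490000 ± 0.097980 = (0.392020, 0.587980)

Rounded to 4 decimal places:

(0.3920, 0.5880)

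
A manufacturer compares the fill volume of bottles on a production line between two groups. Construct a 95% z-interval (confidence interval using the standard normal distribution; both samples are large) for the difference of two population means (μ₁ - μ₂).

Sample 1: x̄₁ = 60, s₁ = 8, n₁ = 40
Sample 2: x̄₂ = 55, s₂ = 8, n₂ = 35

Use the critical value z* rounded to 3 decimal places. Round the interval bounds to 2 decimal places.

Both samples are large (n₁ = 40 ≥ 30, n₂ = 35 ≥ 30), so a z-interval for the difference of means applies.

Point estimate: x̄₁ - x̄₂ = 60 - 55 = 5

Standard error: SE = √(s₁²/n₁ + s₂²/n₂)
= √(8²/40 + 8²/35)
= √(1.600000 + 1.828571)
= 1.851640

For 95% confidence, z* = 1.96 (from standard normal table)
Margin of error: E = z* × SE = 1.96 × 1.851640 = 3.6292

Z-interval: (x̄₁ - x̄₂) ± E = 5 ± 3.6292 = (1.3708, 8.6292)

Rounded to 2 decimal places:

(1.37, 8.63)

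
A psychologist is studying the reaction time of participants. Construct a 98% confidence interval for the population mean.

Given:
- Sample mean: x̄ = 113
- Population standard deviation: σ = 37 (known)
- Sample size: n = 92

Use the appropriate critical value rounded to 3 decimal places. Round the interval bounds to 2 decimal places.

The population standard deviation σ is known, so use a z-interval (standard normal critical value).

For 98% confidence, z* = 2.326 (from standard normal table)

Standard error: SE = σ/√n = 37/√92 = 3.857517

Margin of error: E = z* × SE = 2.326 × 3.857517 = 8.9726

Z-interval: x̄ ± E = 113 ± 8.9726 = (104.0274, 121.9726)

Rounded to 2 decimal places:

(104.03, 121.97)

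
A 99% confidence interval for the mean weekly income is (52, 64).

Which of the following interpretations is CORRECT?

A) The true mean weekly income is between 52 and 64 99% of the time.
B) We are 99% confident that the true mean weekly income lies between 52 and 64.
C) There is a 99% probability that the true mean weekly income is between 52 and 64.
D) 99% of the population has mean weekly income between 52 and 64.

A confidence interval represents our confidence in the procedure, not a probability statement about the parameter.

Key concept: If we repeated this sampling process many times and computed a 99% CI each time, about 99% of those intervals would contain the true population parameter.

For this specific interval (52, 64):
- Midpoint (point estimate): 58
- Margin of error: 6

The correct interpretation is the one stating confidence that the true parameter lies in the interval — option B.

B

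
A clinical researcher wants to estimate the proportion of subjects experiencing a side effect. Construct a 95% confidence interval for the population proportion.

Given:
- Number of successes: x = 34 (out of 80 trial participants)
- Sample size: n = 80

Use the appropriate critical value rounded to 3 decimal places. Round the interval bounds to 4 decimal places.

Sample proportion: p̂ = 34/80 = 0.425000

Check conditions for normal approximation:
  np̂ = 34 ≥ 10 ✓
  n(1-p̂) = 46 ≥ 10 ✓

The sample is large enough, so use a z-interval (normal approximation) for the proportion.

For 95% confidence, z* = 1.96 (from standard normal table)

Standard error: SE = √(p̂(1-p̂)/n) = √(0.425000×0.575000/80) = 0.05526923

Margin of error: E = z* × SE = 1.96 × 0.05526923 = 0.108328

Z-interval: p̂ ± E = 0.425000 ± 0.108328 = (0.316672, 0.533328)

Rounded to 4 decimal places:

(0.3167, 0.5333)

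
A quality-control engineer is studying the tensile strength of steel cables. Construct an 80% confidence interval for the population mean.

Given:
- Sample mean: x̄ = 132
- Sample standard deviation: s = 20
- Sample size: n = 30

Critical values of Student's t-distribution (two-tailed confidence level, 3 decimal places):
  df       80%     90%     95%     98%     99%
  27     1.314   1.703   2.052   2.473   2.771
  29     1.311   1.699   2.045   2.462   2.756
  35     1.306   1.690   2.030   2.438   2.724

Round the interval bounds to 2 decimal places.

The population standard deviation σ is unknown (only the sample standard deviation s is given), so use a t-interval with df = n - 1 = 30 - 1 = 29.

For 80% confidence with df = 29, t* = 1.311 (from t-table)

Standard error: SE = s/√n = 20/√30 = 3.651484

Margin of error: E = t* × SE = 1.311 × 3.651484 = 4.7871

T-interval: x̄ ± E = 132 ± 4.7871 = (127.2129, 136.7871)

Rounded to 2 decimal places:

(127.21, 136.79)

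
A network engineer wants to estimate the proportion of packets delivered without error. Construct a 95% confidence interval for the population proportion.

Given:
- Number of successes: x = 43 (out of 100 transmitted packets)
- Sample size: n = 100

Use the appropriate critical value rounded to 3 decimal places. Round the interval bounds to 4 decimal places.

Sample proportion: p̂ = 43/100 = 0.430000

Check conditions for normal approximation:
  np̂ = 43 ≥ 10 ✓
  n(1-p̂) = 57 ≥ 10 ✓

The sample is large enough, so use a z-interval (normal approximation) for the proportion.

For 95% confidence, z* = 1.96 (from standard normal table)

Standard error: SE = √(p̂(1-p̂)/n) = √(0.430000×0.570000/100) = 0.04950758

Margin of error: E = z* × SE = 1.96 × 0.04950758 = 0.097035

Z-interval: p̂ ± E = 0.430000 ± 0.097035 = (0.332965, 0.527035)

Rounded to 4 decimal places:

(0.3330, 0.5270)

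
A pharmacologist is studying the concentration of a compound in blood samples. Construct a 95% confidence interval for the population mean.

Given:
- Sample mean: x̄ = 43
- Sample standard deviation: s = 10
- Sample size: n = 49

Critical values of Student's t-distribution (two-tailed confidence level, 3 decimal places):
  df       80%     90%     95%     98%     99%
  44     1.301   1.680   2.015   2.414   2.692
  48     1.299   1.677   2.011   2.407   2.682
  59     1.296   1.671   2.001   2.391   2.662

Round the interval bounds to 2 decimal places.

The population standard deviation σ is unknown (only the sample standard deviation s is given), so use a t-interval with df = n - 1 = 49 - 1 = 48.

For 95% confidence with df = 48, t* = 2.011 (from t-table)

Standard error: SE = s/√n = 10/√49 = 1.428571

Margin of error: E = t* × SE = 2.011 × 1.428571 = 2.8729

T-interval: x̄ ± E = 43 ± 2.8729 = (40.1271, 45.8729)

Rounded to 2 decimal places:

(40.13, 45.87)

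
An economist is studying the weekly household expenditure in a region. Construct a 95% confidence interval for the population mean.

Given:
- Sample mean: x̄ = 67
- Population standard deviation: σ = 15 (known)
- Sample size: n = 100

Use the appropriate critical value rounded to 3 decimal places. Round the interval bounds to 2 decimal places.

The population standard deviation σ is known, so use a z-interval (standard normal critical value).

For 95% confidence, z* = 1.96 (from standard normal table)

Standard error: SE = σ/√n = 15/√100 = 1.500000

Margin of error: E = z* × SE = 1.96 × 1.500000 = 2.9400

Z-interval: x̄ ± E = 67 ± 2.9400 = (64.0600, 69.9400)

Rounded to 2 decimal places:

(64.06, 69.94)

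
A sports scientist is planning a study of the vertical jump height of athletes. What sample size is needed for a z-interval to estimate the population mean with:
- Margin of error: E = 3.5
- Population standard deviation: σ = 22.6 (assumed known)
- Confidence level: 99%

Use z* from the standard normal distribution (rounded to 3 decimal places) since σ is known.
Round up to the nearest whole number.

Using z* since population σ is known (z-interval formula).

For 99% confidence, z* = 2.576 (from standard normal table)

Sample size formula for z-interval: n = (z*σ/E)²

n = (2.576 × 22.6 / 3.5)²
  = (16.633600)²
  = 276.6766

Round up to the nearest whole number: n = 277

277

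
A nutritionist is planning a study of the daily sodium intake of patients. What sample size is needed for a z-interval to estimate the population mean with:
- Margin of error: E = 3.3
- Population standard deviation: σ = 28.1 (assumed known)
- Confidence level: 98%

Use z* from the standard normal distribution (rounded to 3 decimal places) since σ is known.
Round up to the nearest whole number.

Using z* since population σ is known (z-interval formula).

For 98% confidence, z* = 2.326 (from standard normal table)

Sample size formula for z-interval: n = (z*σ/E)²

n = (2.326 × 28.1 / 3.3)²
  = (19.806242)²
  = 392.2872

Round up to the nearest whole number: n = 393

393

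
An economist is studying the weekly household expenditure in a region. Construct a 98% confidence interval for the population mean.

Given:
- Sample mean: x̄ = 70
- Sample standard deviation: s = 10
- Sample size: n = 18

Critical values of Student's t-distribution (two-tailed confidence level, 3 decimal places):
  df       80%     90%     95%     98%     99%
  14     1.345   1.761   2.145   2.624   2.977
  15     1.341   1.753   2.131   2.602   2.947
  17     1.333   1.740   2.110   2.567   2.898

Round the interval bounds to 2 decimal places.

The population standard deviation σ is unknown (only the sample standard deviation s is given), so use a t-interval with df = n - 1 = 18 - 1 = 17.

For 98% confidence with df = 17, t* = 2.567 (from t-table)

Standard error: SE = s/√n = 10/√18 = 2.357023

Margin of error: E = t* × SE = 2.567 × 2.357023 = 6.0505

T-interval: x̄ ± E = 70 ± 6.0505 = (63.9495, 76.0505)

Rounded to 2 decimal places:

(63.95, 76.05)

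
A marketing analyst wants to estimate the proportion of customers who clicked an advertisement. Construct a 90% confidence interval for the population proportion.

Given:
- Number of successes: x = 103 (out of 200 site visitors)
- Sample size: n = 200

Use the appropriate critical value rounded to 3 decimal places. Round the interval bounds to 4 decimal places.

Sample proportion: p̂ = 103/200 = 0.515000

Check conditions for normal approximation:
  np̂ = 103 ≥ 10 ✓
  n(1-p̂) = 97 ≥ 10 ✓

The sample is large enough, so use a z-interval (normal approximation) for the proportion.

For 90% confidence, z* = 1.645 (from standard normal table)

Standard error: SE = √(p̂(1-p̂)/n) = √(0.515000×0.485000/200) = 0.03533943

Margin of error: E = z* × SE = 1.645 × 0.03533943 = 0.058133

Z-interval: p̂ ± E = 0.515000 ± 0.058133 = (0.456867, 0.573133)

Rounded to 4 decimal places:

(0.4569, 0.5731)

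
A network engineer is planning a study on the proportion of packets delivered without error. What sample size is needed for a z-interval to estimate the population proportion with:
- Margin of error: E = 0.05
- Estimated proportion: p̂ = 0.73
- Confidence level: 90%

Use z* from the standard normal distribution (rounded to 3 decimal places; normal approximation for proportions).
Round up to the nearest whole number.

Using z* for proportion z-interval (normal approximation).

For 90% confidence, z* = 1.645 (from standard normal table)

Sample size formula for proportion z-interval: n = z*²p̂(1-p̂)/E²

n = 1.645² × 0.73 × 0.27 / 0.05²
  = 2.706025 × 0.1971 / 0.0025
  = 213.3430

Round up to the nearest whole number: n = 214

214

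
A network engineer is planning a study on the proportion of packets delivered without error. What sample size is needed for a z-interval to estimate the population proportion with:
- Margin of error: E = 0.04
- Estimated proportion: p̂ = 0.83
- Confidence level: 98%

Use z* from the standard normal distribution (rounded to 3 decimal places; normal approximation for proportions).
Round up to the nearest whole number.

Using z* for proportion z-interval (normal approximation).

For 98% confidence, z* = 2.326 (from standard normal table)

Sample size formula for proportion z-interval: n = z*²p̂(1-p̂)/E²

n = 2.326² × 0.83 × 0.17 / 0.04²
  = 5.410276 × 0.1411 / 0.0016
  = 477.1187

Round up to the nearest whole number: n = 478

478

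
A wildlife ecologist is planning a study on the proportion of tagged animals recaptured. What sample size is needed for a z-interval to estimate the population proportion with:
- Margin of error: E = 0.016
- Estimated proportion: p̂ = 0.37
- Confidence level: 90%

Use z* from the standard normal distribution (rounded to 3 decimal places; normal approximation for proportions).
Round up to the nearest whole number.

Using z* for proportion z-interval (normal approximation).

For 90% confidence, z* = 1.645 (from standard normal table)

Sample size formula for proportion z-interval: n = z*²p̂(1-p̂)/E²

n = 1.645² × 0.37 × 0.63 / 0.016²
  = 2.706025 × 0.2331 / 0.000256
  = 2463.9626

Round up to the nearest whole number: n = 2464

2464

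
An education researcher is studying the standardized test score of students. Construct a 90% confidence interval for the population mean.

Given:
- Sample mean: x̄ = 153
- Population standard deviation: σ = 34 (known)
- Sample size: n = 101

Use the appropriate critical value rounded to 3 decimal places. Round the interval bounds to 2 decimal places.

The population standard deviation σ is known, so use a z-interval (standard normal critical value).

For 90% confidence, z* = 1.645 (from standard normal table)

Standard error: SE = σ/√n = 34/√101 = 3.383126

Margin of error: E = z* × SE = 1.645 × 3.383126 = 5.5652

Z-interval: x̄ ± E = 153 ± 5.5652 = (147.4348, 158.5652)

Rounded to 2 decimal places:

(147.43, 158.57)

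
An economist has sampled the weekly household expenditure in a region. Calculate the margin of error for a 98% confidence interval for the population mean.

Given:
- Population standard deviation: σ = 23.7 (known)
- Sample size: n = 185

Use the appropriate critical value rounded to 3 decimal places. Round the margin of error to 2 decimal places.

The population standard deviation σ is known, so use the z-interval margin of error formula.

For 98% confidence, z* = 2.326 (from standard normal table)

Margin of error formula for z-interval: E = z* × σ/√n

E = 2.326 × 23.7/√185
  = 2.326 × 1.742459
  = 4.0530

Rounded to 2 decimal places:

4.05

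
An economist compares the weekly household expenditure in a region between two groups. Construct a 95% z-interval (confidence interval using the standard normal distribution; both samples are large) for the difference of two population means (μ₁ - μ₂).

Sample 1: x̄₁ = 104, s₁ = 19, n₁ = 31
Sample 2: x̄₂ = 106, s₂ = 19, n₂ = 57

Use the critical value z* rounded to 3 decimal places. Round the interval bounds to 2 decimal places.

Both samples are large (n₁ = 31 ≥ 30, n₂ = 57 ≥ 30), so a z-interval for the difference of means applies.

Point estimate: x̄₁ - x̄₂ = 104 - 106 = -2

Standard error: SE = √(s₁²/n₁ + s₂²/n₂)
= √(19²/31 + 19²/57)
= √(11.645161 + 6.333333)
= 4.240105

For 95% confidence, z* = 1.96 (from standard normal table)
Margin of error: E = z* × SE = 1.96 × 4.240105 = 8.3106

Z-interval: (x̄₁ - x̄₂) ± E = -2 ± 8.3106 = (-10.3106, 6.3106)

Rounded to 2 decimal places:

(-10.31, 6.31)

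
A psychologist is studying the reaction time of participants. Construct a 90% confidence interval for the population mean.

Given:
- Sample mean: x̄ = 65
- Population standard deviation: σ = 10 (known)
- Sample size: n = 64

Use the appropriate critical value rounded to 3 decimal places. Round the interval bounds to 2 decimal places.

The population standard deviation σ is known, so use a z-interval (standard normal critical value).

For 90% confidence, z* = 1.645 (from standard normal table)

Standard error: SE = σ/√n = 10/√64 = 1.250000

Margin of error: E = z* × SE = 1.645 × 1.250000 = 2.0562

Z-interval: x̄ ± E = 65 ± 2.0562 = (62.9438, 67.0563)

Rounded to 2 decimal places:

(62.94, 67.06)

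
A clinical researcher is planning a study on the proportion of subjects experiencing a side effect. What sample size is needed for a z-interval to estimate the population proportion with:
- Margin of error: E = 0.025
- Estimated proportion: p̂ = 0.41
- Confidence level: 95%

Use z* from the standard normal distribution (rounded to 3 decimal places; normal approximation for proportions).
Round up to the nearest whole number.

Using z* for proportion z-interval (normal approximation).

For 95% confidence, z* = 1.96 (from standard normal table)

Sample size formula for proportion z-interval: n = z*²p̂(1-p̂)/E²

n = 1.96² × 0.41 × 0.59 / 0.025²
  = 3.8416 × 0.2419 / 0.000625
  = 1486.8529

Round up to the nearest whole number: n = 1487

1487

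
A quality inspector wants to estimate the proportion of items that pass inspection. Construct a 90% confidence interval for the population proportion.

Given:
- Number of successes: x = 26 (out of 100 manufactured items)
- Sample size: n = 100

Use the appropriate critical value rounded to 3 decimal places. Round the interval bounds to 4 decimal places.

Sample proportion: p̂ = 26/100 = 0.260000

Check conditions for normal approximation:
  np̂ = 26 ≥ 10 ✓
  n(1-p̂) = 74 ≥ 10 ✓

The sample is large enough, so use a z-interval (normal approximation) for the proportion.

For 90% confidence, z* = 1.645 (from standard normal table)

Standard error: SE = √(p̂(1-p̂)/n) = √(0.260000×0.740000/100) = 0.04386342

Margin of error: E = z* × SE = 1.645 × 0.04386342 = 0.072155

Z-interval: p̂ ± E = 0.260000 ± 0.072155 = (0.187845, 0.332155)

Rounded to 4 decimal places:

(0.1878, 0.3322)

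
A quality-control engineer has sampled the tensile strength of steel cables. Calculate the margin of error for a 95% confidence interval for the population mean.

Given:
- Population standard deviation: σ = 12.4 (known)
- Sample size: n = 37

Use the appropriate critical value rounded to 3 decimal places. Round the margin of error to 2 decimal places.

The population standard deviation σ is known, so use the z-interval margin of error formula.

For 95% confidence, z* = 1.96 (from standard normal table)

Margin of error formula for z-interval: E = z* × σ/√n

E = 1.96 × 12.4/√37
  = 1.96 × 2.038547
  = 3.9956

Rounded to 2 decimal places:

4.00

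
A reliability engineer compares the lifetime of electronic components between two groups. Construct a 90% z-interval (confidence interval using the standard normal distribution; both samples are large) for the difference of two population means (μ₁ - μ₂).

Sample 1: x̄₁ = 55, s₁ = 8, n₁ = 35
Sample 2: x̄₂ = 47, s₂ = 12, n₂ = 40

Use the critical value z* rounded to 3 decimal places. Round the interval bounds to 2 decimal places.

Both samples are large (n₁ = 35 ≥ 30, n₂ = 40 ≥ 30), so a z-interval for the difference of means applies.

Point estimate: x̄₁ - x̄₂ = 55 - 47 = 8

Standard error: SE = √(s₁²/n₁ + s₂²/n₂)
= √(8²/35 + 12²/40)
= √(1.828571 + 3.600000)
= 2.329929

For 90% confidence, z* = 1.645 (from standard normal table)
Margin of error: E = z* × SE = 1.645 × 2.329929 = 3.8327

Z-interval: (x̄₁ - x̄₂) ± E = 8 ± 3.8327 = (4.1673, 11.8327)

Rounded to 2 decimal places:

(4.17, 11.83)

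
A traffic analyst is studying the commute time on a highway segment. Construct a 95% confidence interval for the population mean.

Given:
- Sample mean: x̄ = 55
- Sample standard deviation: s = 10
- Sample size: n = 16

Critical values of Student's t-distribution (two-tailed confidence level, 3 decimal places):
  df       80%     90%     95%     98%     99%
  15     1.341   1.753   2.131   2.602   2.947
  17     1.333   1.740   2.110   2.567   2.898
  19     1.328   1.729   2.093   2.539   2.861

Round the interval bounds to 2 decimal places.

The population standard deviation σ is unknown (only the sample standard deviation s is given), so use a t-interval with df = n - 1 = 16 - 1 = 15.

For 95% confidence with df = 15, t* = 2.131 (from t-table)

Standard error: SE = s/√n = 10/√16 = 2.500000

Margin of error: E = t* × SE = 2.131 × 2.500000 = 5.3275

T-interval: x̄ ± E = 55 ± 5.3275 = (49.6725, 60.3275)

Rounded to 2 decimal places:

(49.67, 60.33)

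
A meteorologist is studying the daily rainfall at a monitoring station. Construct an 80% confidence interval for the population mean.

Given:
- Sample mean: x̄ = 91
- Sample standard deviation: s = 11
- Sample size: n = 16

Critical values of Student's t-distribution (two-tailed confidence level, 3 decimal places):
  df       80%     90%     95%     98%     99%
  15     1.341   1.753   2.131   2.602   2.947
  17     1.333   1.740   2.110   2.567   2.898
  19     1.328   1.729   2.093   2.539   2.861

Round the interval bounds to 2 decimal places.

The population standard deviation σ is unknown (only the sample standard deviation s is given), so use a t-interval with df = n - 1 = 16 - 1 = 15.

For 80% confidence with df = 15, t* = 1.341 (from t-table)

Standard error: SE = s/√n = 11/√16 = 2.750000

Margin of error: E = t* × SE = 1.341 × 2.750000 = 3.6877

T-interval: x̄ ± E = 91 ± 3.6877 = (87.3123, 94.6877)

Rounded to 2 decimal places:

(87.31, 94.69)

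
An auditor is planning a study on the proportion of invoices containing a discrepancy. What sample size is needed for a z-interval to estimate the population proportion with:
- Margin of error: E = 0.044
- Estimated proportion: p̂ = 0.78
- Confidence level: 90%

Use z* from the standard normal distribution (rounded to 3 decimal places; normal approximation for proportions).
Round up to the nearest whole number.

Using z* for proportion z-interval (normal approximation).

For 90% confidence, z* = 1.645 (from standard normal table)

Sample size formula for proportion z-interval: n = z*²p̂(1-p̂)/E²

n = 1.645² × 0.78 × 0.22 / 0.044²
  = 2.706025 × 0.1716 / 0.001936
  = 239.8522

Round up to the nearest whole number: n = 240

240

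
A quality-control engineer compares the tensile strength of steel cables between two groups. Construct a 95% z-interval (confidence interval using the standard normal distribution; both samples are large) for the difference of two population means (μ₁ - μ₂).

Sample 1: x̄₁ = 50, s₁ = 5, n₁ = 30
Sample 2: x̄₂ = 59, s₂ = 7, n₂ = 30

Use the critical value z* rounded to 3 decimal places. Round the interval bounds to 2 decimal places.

Both samples are large (n₁ = 30 ≥ 30, n₂ = 30 ≥ 30), so a z-interval for the difference of means applies.

Point estimate: x̄₁ - x̄₂ = 50 - 59 = -9

Standard error: SE = √(s₁²/n₁ + s₂²/n₂)
= √(5²/30 + 7²/30)
= √(0.833333 + 1.633333)
= 1.570563

For 95% confidence, z* = 1.96 (from standard normal table)
Margin of error: E = z* × SE = 1.96 × 1.570563 = 3.0783

Z-interval: (x̄₁ - x̄₂) ± E = -9 ± 3.0783 = (-12.0783, -5.9217)

Rounded to 2 decimal places:

(-12.08, -5.92)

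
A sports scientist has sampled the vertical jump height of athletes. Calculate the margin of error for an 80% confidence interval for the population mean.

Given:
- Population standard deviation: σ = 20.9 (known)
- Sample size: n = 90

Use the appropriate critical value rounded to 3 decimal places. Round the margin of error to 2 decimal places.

The population standard deviation σ is known, so use the z-interval margin of error formula.

For 80% confidence, z* = 1.282 (from standard normal table)

Margin of error formula for z-interval: E = z* × σ/√n

E = 1.282 × 20.9/√90
  = 1.282 × 2.203053
  = 2.8243

Rounded to 2 decimal places:

2.82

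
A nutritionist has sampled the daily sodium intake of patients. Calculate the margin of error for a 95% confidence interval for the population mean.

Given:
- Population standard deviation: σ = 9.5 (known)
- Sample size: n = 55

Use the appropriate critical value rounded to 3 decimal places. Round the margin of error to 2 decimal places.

The population standard deviation σ is known, so use the z-interval margin of error formula.

For 95% confidence, z* = 1.96 (from standard normal table)

Margin of error formula for z-interval: E = z* × σ/√n

E = 1.96 × 9.5/√55
  = 1.96 × 1.280980
  = 2.5107

Rounded to 2 decimal places:

2.51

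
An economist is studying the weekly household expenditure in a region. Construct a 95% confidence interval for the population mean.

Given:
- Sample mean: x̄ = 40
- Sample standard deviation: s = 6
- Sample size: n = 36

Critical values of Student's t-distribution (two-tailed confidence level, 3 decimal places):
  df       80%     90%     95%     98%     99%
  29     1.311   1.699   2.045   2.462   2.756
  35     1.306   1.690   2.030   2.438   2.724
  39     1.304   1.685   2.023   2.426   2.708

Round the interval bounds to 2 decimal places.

The population standard deviation σ is unknown (only the sample standard deviation s is given), so use a t-interval with df = n - 1 = 36 - 1 = 35.

For 95% confidence with df = 35, t* = 2.030 (from t-table)

Standard error: SE = s/√n = 6/√36 = 1.000000

Margin of error: E = t* × SE = 2.030 × 1.000000 = 2.0300

T-interval: x̄ ± E = 40 ± 2.0300 = (37.9700, 42.0300)

Rounded to 2 decimal places:

(37.97, 42.03)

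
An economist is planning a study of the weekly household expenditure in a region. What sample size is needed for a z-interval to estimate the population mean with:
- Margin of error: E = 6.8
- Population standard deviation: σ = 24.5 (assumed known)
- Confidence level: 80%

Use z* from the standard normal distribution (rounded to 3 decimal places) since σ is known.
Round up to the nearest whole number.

Using z* since population σ is known (z-interval formula).

For 80% confidence, z* = 1.282 (from standard normal table)

Sample size formula for z-interval: n = (z*σ/E)²

n = (1.282 × 24.5 / 6.8)²
  = (4.618971)²
  = 21.3349

Round up to the nearest whole number: n = 22

22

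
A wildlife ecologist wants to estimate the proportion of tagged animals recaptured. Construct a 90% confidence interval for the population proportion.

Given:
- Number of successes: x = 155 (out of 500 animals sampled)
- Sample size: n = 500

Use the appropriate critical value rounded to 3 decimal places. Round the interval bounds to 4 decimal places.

Sample proportion: p̂ = 155/500 = 0.310000

Check conditions for normal approximation:
  np̂ = 155 ≥ 10 ✓
  n(1-p̂) = 345 ≥ 10 ✓

The sample is large enough, so use a z-interval (normal approximation) for the proportion.

For 90% confidence, z* = 1.645 (from standard normal table)

Standard error: SE = √(p̂(1-p̂)/n) = √(0.310000×0.690000/500) = 0.02068333

Margin of error: E = z* × SE = 1.645 × 0.02068333 = 0.034024

Z-interval: p̂ ± E = 0.310000 ± 0.034024 = (0.275976, 0.344024)

Rounded to 4 decimal places:

(0.2760, 0.3440)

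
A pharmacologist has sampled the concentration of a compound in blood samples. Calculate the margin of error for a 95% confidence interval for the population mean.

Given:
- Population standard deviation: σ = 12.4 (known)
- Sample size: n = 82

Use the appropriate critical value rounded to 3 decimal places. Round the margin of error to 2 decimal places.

The population standard deviation σ is known, so use the z-interval margin of error formula.

For 95% confidence, z* = 1.96 (from standard normal table)

Margin of error formula for z-interval: E = z* × σ/√n

E = 1.96 × 12.4/√82
  = 1.96 × 1.369351
  = 2.6839

Rounded to 2 decimal places:

2.68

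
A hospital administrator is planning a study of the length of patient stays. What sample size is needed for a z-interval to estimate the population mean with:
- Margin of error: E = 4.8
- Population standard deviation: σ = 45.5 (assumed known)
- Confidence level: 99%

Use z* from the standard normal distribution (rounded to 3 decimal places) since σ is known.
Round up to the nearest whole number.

Using z* since population σ is known (z-interval formula).

For 99% confidence, z* = 2.576 (from standard normal table)

Sample size formula for z-interval: n = (z*σ/E)²

n = (2.576 × 45.5 / 4.8)²
  = (24.418333)²
  = 596.2550

Round up to the nearest whole number: n = 597

597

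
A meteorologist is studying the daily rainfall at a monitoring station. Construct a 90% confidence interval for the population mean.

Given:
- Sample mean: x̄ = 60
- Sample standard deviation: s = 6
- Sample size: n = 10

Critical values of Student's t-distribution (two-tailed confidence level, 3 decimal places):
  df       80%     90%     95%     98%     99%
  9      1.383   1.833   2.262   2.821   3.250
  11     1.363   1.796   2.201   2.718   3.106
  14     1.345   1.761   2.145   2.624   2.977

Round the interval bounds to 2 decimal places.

The population standard deviation σ is unknown (only the sample standard deviation s is given), so use a t-interval with df = n - 1 = 10 - 1 = 9.

For 90% confidence with df = 9, t* = 1.833 (from t-table)

Standard error: SE = s/√n = 6/√10 = 1.897367

Margin of error: E = t* × SE = 1.833 × 1.897367 = 3.4779

T-interval: x̄ ± E = 60 ± 3.4779 = (56.5221, 63.4779)

Rounded to 2 decimal places:

(56.52, 63.48)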